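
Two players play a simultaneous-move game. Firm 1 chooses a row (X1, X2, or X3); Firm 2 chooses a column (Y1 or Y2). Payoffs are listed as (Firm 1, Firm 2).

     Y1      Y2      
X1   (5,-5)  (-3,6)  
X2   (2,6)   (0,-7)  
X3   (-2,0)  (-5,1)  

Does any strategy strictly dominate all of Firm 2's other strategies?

None

A strategy is strictly dominant if it gives Firm 2 a strictly higher payoff than every other strategy, against every choice by the opponent.
Y1 is not dominant: against X1, Y2 gives 6 > -5.
Y2 is not dominant: against X2, Y1 gives 6 > -7.
No single strategy is best against every opponent action.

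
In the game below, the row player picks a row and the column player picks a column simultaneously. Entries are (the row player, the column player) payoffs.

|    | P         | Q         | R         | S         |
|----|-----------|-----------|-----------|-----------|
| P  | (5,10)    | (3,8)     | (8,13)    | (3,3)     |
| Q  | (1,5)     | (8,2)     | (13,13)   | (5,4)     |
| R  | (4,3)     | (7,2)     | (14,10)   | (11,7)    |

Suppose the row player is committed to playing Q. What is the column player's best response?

R

With the row player fixed at Q, the column player's payoffs are: P → 5, Q → 2, R → 13, S → 4.
The maximum is 13, achieved by R.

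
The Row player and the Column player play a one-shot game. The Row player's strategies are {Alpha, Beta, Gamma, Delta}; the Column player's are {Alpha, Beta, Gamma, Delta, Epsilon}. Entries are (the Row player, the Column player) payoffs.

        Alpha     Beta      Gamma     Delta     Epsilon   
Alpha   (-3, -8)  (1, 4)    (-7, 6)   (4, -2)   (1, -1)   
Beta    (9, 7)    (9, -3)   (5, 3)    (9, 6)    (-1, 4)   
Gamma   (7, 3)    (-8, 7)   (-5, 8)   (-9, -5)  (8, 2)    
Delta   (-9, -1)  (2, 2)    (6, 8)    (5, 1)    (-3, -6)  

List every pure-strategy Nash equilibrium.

Check mutual best responses: a cell is a NE iff neither player can gain by unilaterally deviating.
The Row player's best responses — vs Alpha: Beta (payoff 9); vs Beta: Beta (payoff 9); vs Gamma: Delta (payoff 6); vs Delta: Beta (payoff 9); vs Epsilon: Gamma (payoff 8).
The Column player's best responses — vs Alpha: Gamma (payoff 6); vs Beta: Alpha (payoff 7); vs Gamma: Gamma (payoff 8); vs Delta: Gamma (payoff 8).
Mutual best responses occur at (Beta, Alpha) and (Delta, Gamma); at each, neither player gains by switching.

(Beta, Alpha) and (Delta, Gamma)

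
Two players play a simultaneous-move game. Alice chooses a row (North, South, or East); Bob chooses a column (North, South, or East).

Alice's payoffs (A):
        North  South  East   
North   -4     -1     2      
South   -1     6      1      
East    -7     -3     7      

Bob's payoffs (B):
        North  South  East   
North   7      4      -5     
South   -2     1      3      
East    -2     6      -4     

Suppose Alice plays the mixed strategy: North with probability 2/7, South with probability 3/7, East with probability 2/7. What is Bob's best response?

South

Bob's best reply maximizes expected payoff against the mix.
North: (2/7)·7 + (3/7)·(-2) + (2/7)·(-2) = 4/7
South: (2/7)·4 + (3/7)·1 + (2/7)·6 = 23/7
East: (2/7)·(-5) + (3/7)·3 + (2/7)·(-4) = -9/7
Highest expected payoff is 23/7, from South.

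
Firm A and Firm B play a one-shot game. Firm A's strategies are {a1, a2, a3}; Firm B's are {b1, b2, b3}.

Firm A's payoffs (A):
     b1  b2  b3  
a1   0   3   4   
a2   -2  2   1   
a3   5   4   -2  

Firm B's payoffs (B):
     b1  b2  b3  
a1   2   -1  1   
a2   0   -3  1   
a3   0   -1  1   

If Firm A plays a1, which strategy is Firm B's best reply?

b1

With Firm A fixed at a1, Firm B's payoffs are: b1 → 2, b2 → -1, b3 → 1.
The maximum is 2, achieved by b1.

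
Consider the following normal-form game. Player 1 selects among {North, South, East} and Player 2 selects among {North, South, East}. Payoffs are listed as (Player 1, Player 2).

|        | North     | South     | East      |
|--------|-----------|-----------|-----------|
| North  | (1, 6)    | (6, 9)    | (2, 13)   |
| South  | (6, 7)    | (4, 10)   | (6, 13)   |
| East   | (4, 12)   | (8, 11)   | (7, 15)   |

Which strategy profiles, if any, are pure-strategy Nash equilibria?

(East, East)

A profile is a Nash equilibrium when each player is best-responding to the other.
Player 1's best responses — vs North: South (payoff 6); vs South: East (payoff 8); vs East: East (payoff 7).
Player 2's best responses — vs North: East (payoff 13); vs South: East (payoff 13); vs East: East (payoff 15).
The only mutual best response is (East, East); neither player gains by switching there.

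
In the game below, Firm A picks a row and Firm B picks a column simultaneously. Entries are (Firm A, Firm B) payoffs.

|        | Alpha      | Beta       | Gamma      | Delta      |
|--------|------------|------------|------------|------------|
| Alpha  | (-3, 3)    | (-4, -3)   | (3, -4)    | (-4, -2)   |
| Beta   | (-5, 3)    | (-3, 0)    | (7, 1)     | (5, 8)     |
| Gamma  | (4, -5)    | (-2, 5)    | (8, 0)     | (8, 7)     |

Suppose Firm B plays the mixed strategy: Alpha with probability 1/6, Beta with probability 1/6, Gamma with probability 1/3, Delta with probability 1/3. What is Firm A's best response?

Gamma

Firm A's best reply maximizes expected payoff against the mix.
Alpha: (1/6)·(-3) + (1/6)·(-4) + (1/3)·3 + (1/3)·(-4) = -3/2
Beta: (1/6)·(-5) + (1/6)·(-3) + (1/3)·7 + (1/3)·5 = 8/3
Gamma: (1/6)·4 + (1/6)·(-2) + (1/3)·8 + (1/3)·8 = 17/3
Highest expected payoff is 17/3, from Gamma.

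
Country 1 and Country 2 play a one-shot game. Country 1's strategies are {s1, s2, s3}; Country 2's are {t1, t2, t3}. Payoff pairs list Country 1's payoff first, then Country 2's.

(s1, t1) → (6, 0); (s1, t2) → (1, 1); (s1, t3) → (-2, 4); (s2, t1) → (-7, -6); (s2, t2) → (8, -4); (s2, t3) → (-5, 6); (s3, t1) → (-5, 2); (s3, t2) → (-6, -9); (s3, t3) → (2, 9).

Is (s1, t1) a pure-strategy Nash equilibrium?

Holding Country 2 at t1: Country 1 gets 6 from s1, versus -7 from s2, -5 from s3. No profitable deviation for Country 1.
Holding Country 1 at s1: Country 2 gets 0 from t1 but could get 4 by switching to t3. Country 2 has a profitable deviation.

No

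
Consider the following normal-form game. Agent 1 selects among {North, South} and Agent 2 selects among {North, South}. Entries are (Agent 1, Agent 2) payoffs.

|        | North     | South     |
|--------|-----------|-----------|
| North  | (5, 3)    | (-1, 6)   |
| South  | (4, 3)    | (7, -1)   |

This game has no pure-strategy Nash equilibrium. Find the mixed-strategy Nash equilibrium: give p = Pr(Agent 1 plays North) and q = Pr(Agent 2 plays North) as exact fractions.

In a mixed NE each player is indifferent between their pure strategies, so the opponent's mix sets the indifference.
Agent 2 indifferent between North and South: p·3 + (1−p)·3 = p·6 + (1−p)·(-1) ⟹ 3 + 0p = (-1) + 7p ⟹ p = 4/7.
Agent 1 indifferent between North and South: q·5 + (1−q)·(-1) = q·4 + (1−q)·7 ⟹ (-1) + 6q = 7 + (-3)q ⟹ q = 8/9.

p = 4/7, q = 8/9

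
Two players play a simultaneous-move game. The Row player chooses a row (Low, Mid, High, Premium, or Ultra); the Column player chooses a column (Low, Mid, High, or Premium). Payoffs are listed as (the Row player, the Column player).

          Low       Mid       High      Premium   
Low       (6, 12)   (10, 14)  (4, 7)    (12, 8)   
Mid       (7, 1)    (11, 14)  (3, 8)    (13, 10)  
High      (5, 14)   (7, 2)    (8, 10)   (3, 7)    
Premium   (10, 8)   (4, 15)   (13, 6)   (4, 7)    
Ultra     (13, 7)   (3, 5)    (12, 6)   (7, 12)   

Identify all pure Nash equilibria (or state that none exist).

A profile is a Nash equilibrium when each player is best-responding to the other.
The Row player's best responses — vs Low: Ultra (payoff 13); vs Mid: Mid (payoff 11); vs High: Premium (payoff 13); vs Premium: Mid (payoff 13).
The Column player's best responses — vs Low: Mid (payoff 14); vs Mid: Mid (payoff 14); vs High: Low (payoff 14); vs Premium: Mid (payoff 15); vs Ultra: Premium (payoff 12).
The only mutual best response is (Mid, Mid); neither player gains by switching there.

(Mid, Mid)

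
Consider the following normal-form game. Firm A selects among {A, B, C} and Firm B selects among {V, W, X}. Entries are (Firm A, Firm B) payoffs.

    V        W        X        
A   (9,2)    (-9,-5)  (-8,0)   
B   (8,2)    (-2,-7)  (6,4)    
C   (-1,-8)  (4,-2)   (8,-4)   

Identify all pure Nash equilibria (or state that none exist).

(A, V) and (C, W)

Find each player's best response to every opponent strategy; NE are the intersections.
Firm A's best responses — vs V: A (payoff 9); vs W: C (payoff 4); vs X: C (payoff 8).
Firm B's best responses — vs A: V (payoff 2); vs B: X (payoff 4); vs C: W (payoff -2).
Mutual best responses occur at (A, V) and (C, W); at each, neither player gains by switching.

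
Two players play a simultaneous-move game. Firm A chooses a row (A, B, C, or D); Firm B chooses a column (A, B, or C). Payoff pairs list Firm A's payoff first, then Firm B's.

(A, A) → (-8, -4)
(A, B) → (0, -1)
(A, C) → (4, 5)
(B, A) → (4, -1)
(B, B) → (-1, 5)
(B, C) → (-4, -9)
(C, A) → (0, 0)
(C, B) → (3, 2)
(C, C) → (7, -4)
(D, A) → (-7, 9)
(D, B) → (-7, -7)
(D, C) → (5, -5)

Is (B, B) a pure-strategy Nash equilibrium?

No

Holding Firm B at B: Firm A gets -1 from B but could get 3 by switching to C. Firm A has a profitable deviation.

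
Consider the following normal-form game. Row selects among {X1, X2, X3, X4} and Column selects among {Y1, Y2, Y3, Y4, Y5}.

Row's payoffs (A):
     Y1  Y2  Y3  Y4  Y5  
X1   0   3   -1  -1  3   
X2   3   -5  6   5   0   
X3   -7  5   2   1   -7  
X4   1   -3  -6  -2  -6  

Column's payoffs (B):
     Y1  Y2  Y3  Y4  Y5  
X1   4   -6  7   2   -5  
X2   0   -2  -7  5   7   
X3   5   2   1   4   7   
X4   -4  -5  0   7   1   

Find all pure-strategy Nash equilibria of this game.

There is no pure-strategy Nash equilibrium

A profile is a Nash equilibrium when each player is best-responding to the other.
Row's best responses — vs Y1: X2 (payoff 3); vs Y2: X3 (payoff 5); vs Y3: X2 (payoff 6); vs Y4: X2 (payoff 5); vs Y5: X1 (payoff 3).
Column's best responses — vs X1: Y3 (payoff 7); vs X2: Y5 (payoff 7); vs X3: Y5 (payoff 7); vs X4: Y4 (payoff 7).
No cell has both players best-responding. For instance, Row's best reply to Y3 is X2, but against X2 Column prefers Y5 over Y3.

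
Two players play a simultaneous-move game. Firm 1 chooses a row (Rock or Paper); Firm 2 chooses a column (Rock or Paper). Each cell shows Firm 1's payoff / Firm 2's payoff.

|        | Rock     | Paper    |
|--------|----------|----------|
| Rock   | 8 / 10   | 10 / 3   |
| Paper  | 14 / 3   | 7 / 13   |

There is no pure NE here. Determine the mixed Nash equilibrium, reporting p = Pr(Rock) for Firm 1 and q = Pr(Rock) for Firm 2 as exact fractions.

In a mixed NE each player is indifferent between their pure strategies, so the opponent's mix sets the indifference.
Firm 2 indifferent between Rock and Paper: p·10 + (1−p)·3 = p·3 + (1−p)·13 ⟹ 3 + 7p = 13 + (-10)p ⟹ p = 10/17.
Firm 1 indifferent between Rock and Paper: q·8 + (1−q)·10 = q·14 + (1−q)·7 ⟹ 10 + (-2)q = 7 + 7q ⟹ q = 1/3.

p = 10/17, q = 1/3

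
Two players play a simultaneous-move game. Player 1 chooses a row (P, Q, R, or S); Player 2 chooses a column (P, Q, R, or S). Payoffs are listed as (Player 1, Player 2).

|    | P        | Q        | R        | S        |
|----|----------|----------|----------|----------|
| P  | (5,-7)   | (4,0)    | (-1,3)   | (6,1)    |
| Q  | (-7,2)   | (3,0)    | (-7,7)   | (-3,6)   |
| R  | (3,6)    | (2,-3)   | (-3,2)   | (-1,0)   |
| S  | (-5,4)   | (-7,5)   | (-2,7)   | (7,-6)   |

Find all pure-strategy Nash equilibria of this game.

(P, R)

Check mutual best responses: a cell is a NE iff neither player can gain by unilaterally deviating.
Player 1's best responses — vs P: P (payoff 5); vs Q: P (payoff 4); vs R: P (payoff -1); vs S: S (payoff 7).
Player 2's best responses — vs P: R (payoff 3); vs Q: R (payoff 7); vs R: P (payoff 6); vs S: R (payoff 7).
The only mutual best response is (P, R); neither player gains by switching there.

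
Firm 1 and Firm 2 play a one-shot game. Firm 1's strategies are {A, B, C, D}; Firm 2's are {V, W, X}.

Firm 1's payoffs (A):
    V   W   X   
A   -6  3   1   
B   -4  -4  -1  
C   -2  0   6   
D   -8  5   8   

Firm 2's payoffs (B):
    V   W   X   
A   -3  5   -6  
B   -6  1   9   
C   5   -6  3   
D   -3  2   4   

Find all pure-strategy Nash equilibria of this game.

(C, V) and (D, X)

Check mutual best responses: a cell is a NE iff neither player can gain by unilaterally deviating.
Firm 1's best responses — vs V: C (payoff -2); vs W: D (payoff 5); vs X: D (payoff 8).
Firm 2's best responses — vs A: W (payoff 5); vs B: X (payoff 9); vs C: V (payoff 5); vs D: X (payoff 4).
Mutual best responses occur at (C, V) and (D, X); at each, neither player gains by switching.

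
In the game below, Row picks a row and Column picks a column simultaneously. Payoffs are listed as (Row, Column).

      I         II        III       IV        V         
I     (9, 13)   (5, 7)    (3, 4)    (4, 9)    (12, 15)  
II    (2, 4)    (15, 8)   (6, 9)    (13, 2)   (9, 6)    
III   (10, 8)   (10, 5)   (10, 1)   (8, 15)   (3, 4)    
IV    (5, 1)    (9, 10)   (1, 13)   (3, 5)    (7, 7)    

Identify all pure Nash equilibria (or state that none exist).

(I, V)

Check mutual best responses: a cell is a NE iff neither player can gain by unilaterally deviating.
Row's best responses — vs I: III (payoff 10); vs II: II (payoff 15); vs III: III (payoff 10); vs IV: II (payoff 13); vs V: I (payoff 12).
Column's best responses — vs I: V (payoff 15); vs II: III (payoff 9); vs III: IV (payoff 15); vs IV: III (payoff 13).
The only mutual best response is (I, V); neither player gains by switching there.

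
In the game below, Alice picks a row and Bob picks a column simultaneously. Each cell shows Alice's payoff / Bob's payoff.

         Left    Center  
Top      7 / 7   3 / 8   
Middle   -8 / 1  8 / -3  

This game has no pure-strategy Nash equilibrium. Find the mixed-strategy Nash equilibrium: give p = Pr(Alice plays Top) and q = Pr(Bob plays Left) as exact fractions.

p = 4/5, q = 1/4

In a mixed NE each player is indifferent between their pure strategies, so the opponent's mix sets the indifference.
Bob indifferent between Left and Center: p·7 + (1−p)·1 = p·8 + (1−p)·(-3) ⟹ 1 + 6p = (-3) + 11p ⟹ p = 4/5.
Alice indifferent between Top and Middle: q·7 + (1−q)·3 = q·(-8) + (1−q)·8 ⟹ 3 + 4q = 8 + (-16)q ⟹ q = 1/4.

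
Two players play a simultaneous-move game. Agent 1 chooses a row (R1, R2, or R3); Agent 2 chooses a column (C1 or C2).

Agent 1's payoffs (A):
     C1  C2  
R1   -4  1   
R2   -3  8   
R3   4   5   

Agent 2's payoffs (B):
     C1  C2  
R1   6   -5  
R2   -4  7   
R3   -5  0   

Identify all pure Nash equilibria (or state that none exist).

Find each player's best response to every opponent strategy; NE are the intersections.
Agent 1's best responses — vs C1: R3 (payoff 4); vs C2: R2 (payoff 8).
Agent 2's best responses — vs R1: C1 (payoff 6); vs R2: C2 (payoff 7); vs R3: C2 (payoff 0).
The only mutual best response is (R2, C2); neither player gains by switching there.

(R2, C2)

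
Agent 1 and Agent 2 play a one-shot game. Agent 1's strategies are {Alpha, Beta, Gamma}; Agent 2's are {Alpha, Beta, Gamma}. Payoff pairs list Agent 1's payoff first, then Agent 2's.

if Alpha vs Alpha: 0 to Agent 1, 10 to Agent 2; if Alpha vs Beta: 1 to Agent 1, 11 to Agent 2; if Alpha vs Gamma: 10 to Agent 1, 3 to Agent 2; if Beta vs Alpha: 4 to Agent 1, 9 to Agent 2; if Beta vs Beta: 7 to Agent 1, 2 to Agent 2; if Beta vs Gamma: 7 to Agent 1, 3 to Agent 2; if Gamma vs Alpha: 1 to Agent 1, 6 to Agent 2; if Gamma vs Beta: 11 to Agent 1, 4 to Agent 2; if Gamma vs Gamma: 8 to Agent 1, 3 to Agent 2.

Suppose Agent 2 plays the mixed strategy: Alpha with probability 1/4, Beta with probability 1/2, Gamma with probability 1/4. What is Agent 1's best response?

Compute Agent 1's expected payoff from each pure strategy against the given mix.
Alpha: (1/4)·0 + (1/2)·1 + (1/4)·10 = 3
Beta: (1/4)·4 + (1/2)·7 + (1/4)·7 = 25/4
Gamma: (1/4)·1 + (1/2)·11 + (1/4)·8 = 31/4
Highest expected payoff is 31/4, from Gamma.

Gamma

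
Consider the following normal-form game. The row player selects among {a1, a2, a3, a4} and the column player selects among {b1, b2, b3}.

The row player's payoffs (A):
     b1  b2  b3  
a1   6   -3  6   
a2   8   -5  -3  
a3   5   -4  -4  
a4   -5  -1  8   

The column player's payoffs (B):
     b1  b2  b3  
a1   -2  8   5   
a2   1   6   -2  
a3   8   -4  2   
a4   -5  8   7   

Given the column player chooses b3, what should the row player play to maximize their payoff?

With the column player fixed at b3, the row player's payoffs are: a1 → 6, a2 → -3, a3 → -4, a4 → 8.
The maximum is 8, achieved by a4.

a4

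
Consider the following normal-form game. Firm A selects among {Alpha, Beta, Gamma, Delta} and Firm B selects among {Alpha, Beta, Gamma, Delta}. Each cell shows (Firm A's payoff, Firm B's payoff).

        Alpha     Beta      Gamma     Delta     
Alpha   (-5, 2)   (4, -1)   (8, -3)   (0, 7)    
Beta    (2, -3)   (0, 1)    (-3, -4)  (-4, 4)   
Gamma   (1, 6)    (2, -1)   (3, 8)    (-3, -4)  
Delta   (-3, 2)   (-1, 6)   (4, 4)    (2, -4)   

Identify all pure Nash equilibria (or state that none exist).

No pure-strategy Nash equilibrium

A profile is a Nash equilibrium when each player is best-responding to the other.
Firm A's best responses — vs Alpha: Beta (payoff 2); vs Beta: Alpha (payoff 4); vs Gamma: Alpha (payoff 8); vs Delta: Delta (payoff 2).
Firm B's best responses — vs Alpha: Delta (payoff 7); vs Beta: Delta (payoff 4); vs Gamma: Gamma (payoff 8); vs Delta: Beta (payoff 6).
No cell has both players best-responding. For instance, Firm A's best reply to Gamma is Alpha, but against Alpha Firm B prefers Delta over Gamma.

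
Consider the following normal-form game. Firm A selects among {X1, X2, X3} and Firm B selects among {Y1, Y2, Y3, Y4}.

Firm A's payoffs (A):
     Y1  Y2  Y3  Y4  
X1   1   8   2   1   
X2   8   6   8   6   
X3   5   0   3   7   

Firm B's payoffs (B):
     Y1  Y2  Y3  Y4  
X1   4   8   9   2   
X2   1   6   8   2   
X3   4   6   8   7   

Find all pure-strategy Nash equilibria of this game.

(X2, Y3)

Find each player's best response to every opponent strategy; NE are the intersections.
Firm A's best responses — vs Y1: X2 (payoff 8); vs Y2: X1 (payoff 8); vs Y3: X2 (payoff 8); vs Y4: X3 (payoff 7).
Firm B's best responses — vs X1: Y3 (payoff 9); vs X2: Y3 (payoff 8); vs X3: Y3 (payoff 8).
The only mutual best response is (X2, Y3); neither player gains by switching there.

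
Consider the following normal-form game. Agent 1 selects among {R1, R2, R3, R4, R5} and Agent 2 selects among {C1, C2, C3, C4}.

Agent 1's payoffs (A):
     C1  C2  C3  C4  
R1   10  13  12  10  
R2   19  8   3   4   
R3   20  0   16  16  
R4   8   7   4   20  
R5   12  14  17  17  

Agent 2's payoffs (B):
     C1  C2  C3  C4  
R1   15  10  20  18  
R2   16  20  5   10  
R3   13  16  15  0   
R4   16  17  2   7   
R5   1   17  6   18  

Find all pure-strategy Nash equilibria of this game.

No pure-strategy Nash equilibrium

Check mutual best responses: a cell is a NE iff neither player can gain by unilaterally deviating.
Agent 1's best responses — vs C1: R3 (payoff 20); vs C2: R5 (payoff 14); vs C3: R5 (payoff 17); vs C4: R4 (payoff 20).
Agent 2's best responses — vs R1: C3 (payoff 20); vs R2: C2 (payoff 20); vs R3: C2 (payoff 16); vs R4: C2 (payoff 17); vs R5: C4 (payoff 18).
No cell has both players best-responding. For instance, Agent 1's best reply to C3 is R5, but against R5 Agent 2 prefers C4 over C3.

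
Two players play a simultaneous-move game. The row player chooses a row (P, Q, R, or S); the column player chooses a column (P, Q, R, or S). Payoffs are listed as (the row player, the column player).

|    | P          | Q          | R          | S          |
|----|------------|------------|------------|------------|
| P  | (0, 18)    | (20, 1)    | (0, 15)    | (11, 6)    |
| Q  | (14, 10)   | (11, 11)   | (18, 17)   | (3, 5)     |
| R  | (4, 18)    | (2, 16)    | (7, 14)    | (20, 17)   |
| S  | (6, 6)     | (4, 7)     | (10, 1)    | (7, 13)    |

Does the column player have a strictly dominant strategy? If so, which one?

No strictly dominant strategy

Check whether one of the column player's strategies beats all alternatives regardless of what the opponent does.
P is not dominant: against Q, Q gives 11 > 10.
Q is not dominant: against P, P gives 18 > 1.
R is not dominant: against P, P gives 18 > 15.
S is not dominant: against P, P gives 18 > 6.
No single strategy is best against every opponent action.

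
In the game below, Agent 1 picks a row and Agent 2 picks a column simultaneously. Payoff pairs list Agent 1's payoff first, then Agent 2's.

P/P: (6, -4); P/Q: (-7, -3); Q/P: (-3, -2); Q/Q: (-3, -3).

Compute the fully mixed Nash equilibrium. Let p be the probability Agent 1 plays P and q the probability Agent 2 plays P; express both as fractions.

In a mixed NE each player is indifferent between their pure strategies, so the opponent's mix sets the indifference.
Agent 2 indifferent between P and Q: p·(-4) + (1−p)·(-2) = p·(-3) + (1−p)·(-3) ⟹ (-2) + (-2)p = (-3) + 0p ⟹ p = 1/2.
Agent 1 indifferent between P and Q: q·6 + (1−q)·(-7) = q·(-3) + (1−q)·(-3) ⟹ (-7) + 13q = (-3) + 0q ⟹ q = 4/13.

p = 1/2, q = 4/13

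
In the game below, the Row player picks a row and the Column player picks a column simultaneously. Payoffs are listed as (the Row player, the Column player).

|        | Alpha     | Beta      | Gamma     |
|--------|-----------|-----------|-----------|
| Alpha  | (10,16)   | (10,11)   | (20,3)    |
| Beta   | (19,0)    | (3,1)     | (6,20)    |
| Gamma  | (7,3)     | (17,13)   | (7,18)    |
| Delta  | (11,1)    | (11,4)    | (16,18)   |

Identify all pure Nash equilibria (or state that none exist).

Check mutual best responses: a cell is a NE iff neither player can gain by unilaterally deviating.
The Row player's best responses — vs Alpha: Beta (payoff 19); vs Beta: Gamma (payoff 17); vs Gamma: Alpha (payoff 20).
The Column player's best responses — vs Alpha: Alpha (payoff 16); vs Beta: Gamma (payoff 20); vs Gamma: Gamma (payoff 18); vs Delta: Gamma (payoff 18).
No cell has both players best-responding. For instance, the Row player's best reply to Alpha is Beta, but against Beta the Column player prefers Gamma over Alpha.

There is no pure-strategy Nash equilibrium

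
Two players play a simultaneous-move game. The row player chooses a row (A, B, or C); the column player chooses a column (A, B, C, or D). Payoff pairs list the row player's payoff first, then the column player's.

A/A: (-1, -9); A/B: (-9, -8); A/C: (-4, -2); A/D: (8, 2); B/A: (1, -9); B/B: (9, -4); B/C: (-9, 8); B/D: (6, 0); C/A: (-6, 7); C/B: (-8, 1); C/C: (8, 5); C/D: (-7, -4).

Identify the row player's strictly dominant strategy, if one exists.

Check whether one of the row player's strategies beats all alternatives regardless of what the opponent does.
A is not dominant: against A, B gives 1 > -1.
B is not dominant: against C, A gives -4 > -9.
C is not dominant: against A, A gives -1 > -6.
No single strategy is best against every opponent action.

No strictly dominant strategy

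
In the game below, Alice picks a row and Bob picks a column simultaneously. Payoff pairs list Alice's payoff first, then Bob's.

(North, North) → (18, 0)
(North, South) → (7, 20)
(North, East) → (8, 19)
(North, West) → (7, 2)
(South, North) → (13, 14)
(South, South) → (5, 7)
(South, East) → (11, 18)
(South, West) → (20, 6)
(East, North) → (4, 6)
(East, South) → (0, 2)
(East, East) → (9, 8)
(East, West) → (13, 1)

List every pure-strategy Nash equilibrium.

(North, South) and (South, East)

Check mutual best responses: a cell is a NE iff neither player can gain by unilaterally deviating.
Alice's best responses — vs North: North (payoff 18); vs South: North (payoff 7); vs East: South (payoff 11); vs West: South (payoff 20).
Bob's best responses — vs North: South (payoff 20); vs South: East (payoff 18); vs East: East (payoff 8).
Mutual best responses occur at (North, South) and (South, East); at each, neither player gains by switching.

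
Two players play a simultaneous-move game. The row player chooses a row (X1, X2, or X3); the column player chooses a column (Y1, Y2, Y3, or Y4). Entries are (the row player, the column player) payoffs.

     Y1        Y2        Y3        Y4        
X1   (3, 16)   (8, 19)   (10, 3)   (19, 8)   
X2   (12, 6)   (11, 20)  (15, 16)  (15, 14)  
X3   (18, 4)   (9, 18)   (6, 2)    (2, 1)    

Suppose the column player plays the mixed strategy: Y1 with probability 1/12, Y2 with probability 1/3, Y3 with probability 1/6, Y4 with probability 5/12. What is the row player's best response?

The row player's best reply maximizes expected payoff against the mix.
X1: (1/12)·3 + (1/3)·8 + (1/6)·10 + (5/12)·19 = 25/2
X2: (1/12)·12 + (1/3)·11 + (1/6)·15 + (5/12)·15 = 161/12
X3: (1/12)·18 + (1/3)·9 + (1/6)·6 + (5/12)·2 = 19/3
Highest expected payoff is 161/12, from X2.

X2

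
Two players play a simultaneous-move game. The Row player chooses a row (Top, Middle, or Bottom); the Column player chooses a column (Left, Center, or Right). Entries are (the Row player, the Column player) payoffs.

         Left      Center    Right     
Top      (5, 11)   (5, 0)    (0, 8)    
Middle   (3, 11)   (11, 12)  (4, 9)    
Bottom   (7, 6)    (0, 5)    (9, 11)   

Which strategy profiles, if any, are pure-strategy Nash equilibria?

(Middle, Center) and (Bottom, Right)

A profile is a Nash equilibrium when each player is best-responding to the other.
The Row player's best responses — vs Left: Bottom (payoff 7); vs Center: Middle (payoff 11); vs Right: Bottom (payoff 9).
The Column player's best responses — vs Top: Left (payoff 11); vs Middle: Center (payoff 12); vs Bottom: Right (payoff 11).
Mutual best responses occur at (Middle, Center) and (Bottom, Right); at each, neither player gains by switching.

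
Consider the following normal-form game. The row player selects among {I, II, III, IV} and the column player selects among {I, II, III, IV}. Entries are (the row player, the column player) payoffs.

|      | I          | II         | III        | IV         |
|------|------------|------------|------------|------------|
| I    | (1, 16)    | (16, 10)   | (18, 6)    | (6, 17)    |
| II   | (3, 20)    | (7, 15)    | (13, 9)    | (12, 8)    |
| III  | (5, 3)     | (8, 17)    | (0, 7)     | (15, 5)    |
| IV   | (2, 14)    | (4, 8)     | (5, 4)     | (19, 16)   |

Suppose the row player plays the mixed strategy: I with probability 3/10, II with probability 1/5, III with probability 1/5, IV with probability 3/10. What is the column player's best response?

The column player's best reply maximizes expected payoff against the mix.
I: (3/10)·16 + (1/5)·20 + (1/5)·3 + (3/10)·14 = 68/5
II: (3/10)·10 + (1/5)·15 + (1/5)·17 + (3/10)·8 = 59/5
III: (3/10)·6 + (1/5)·9 + (1/5)·7 + (3/10)·4 = 31/5
IV: (3/10)·17 + (1/5)·8 + (1/5)·5 + (3/10)·16 = 25/2
Highest expected payoff is 68/5, from I.

I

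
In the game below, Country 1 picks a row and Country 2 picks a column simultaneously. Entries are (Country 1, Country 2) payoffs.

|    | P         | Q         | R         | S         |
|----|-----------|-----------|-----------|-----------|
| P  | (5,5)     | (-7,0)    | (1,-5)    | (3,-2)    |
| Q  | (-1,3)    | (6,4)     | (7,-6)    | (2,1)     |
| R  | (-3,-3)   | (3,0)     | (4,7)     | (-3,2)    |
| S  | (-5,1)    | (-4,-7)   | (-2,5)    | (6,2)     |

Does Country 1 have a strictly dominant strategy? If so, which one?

A strategy is strictly dominant if it gives Country 1 a strictly higher payoff than every other strategy, against every choice by the opponent.
P is not dominant: against Q, Q gives 6 > -7.
Q is not dominant: against P, P gives 5 > -1.
R is not dominant: against P, P gives 5 > -3.
S is not dominant: against P, P gives 5 > -5.
No single strategy is best against every opponent action.

None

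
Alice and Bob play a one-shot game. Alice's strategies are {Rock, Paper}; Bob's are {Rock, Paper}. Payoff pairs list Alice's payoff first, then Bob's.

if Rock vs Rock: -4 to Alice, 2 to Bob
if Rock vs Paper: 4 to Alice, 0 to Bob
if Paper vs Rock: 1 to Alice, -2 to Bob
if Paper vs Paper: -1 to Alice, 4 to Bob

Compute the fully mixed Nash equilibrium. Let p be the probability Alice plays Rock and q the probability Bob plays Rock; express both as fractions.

Each player's mixing probability is pinned down by making the *other* player indifferent.
Bob indifferent between Rock and Paper: p·2 + (1−p)·(-2) = p·0 + (1−p)·4 ⟹ (-2) + 4p = 4 + (-4)p ⟹ p = 3/4.
Alice indifferent between Rock and Paper: q·(-4) + (1−q)·4 = q·1 + (1−q)·(-1) ⟹ 4 + (-8)q = (-1) + 2q ⟹ q = 1/2.

p = 3/4, q = 1/2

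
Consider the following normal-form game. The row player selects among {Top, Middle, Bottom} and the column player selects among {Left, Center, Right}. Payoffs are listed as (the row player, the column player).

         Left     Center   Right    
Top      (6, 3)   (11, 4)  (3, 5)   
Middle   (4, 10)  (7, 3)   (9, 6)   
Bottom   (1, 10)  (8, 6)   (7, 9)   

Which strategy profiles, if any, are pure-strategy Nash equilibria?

A profile is a Nash equilibrium when each player is best-responding to the other.
The row player's best responses — vs Left: Top (payoff 6); vs Center: Top (payoff 11); vs Right: Middle (payoff 9).
The column player's best responses — vs Top: Right (payoff 5); vs Middle: Left (payoff 10); vs Bottom: Left (payoff 10).
No cell has both players best-responding. For instance, the row player's best reply to Left is Top, but against Top the column player prefers Right over Left.

There is no pure-strategy Nash equilibrium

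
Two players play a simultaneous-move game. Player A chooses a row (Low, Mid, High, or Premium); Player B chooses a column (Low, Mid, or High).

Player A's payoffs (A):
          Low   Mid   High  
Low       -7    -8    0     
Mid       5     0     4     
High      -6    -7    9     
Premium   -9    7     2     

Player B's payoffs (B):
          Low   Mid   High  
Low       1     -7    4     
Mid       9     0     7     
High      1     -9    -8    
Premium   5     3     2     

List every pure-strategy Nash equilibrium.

Check mutual best responses: a cell is a NE iff neither player can gain by unilaterally deviating.
Player A's best responses — vs Low: Mid (payoff 5); vs Mid: Premium (payoff 7); vs High: High (payoff 9).
Player B's best responses — vs Low: High (payoff 4); vs Mid: Low (payoff 9); vs High: Low (payoff 1); vs Premium: Low (payoff 5).
The only mutual best response is (Mid, Low); neither player gains by switching there.

(Mid, Low)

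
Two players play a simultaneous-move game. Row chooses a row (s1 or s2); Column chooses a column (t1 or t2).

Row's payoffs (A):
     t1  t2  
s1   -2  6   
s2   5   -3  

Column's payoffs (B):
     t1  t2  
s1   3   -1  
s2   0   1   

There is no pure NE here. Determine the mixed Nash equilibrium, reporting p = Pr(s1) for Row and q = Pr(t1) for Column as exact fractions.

p = 1/5, q = 9/16

Each player's mixing probability is pinned down by making the *other* player indifferent.
Column indifferent between t1 and t2: p·3 + (1−p)·0 = p·(-1) + (1−p)·1 ⟹ 0 + 3p = 1 + (-2)p ⟹ p = 1/5.
Row indifferent between s1 and s2: q·(-2) + (1−q)·6 = q·5 + (1−q)·(-3) ⟹ 6 + (-8)q = (-3) + 8q ⟹ q = 9/16.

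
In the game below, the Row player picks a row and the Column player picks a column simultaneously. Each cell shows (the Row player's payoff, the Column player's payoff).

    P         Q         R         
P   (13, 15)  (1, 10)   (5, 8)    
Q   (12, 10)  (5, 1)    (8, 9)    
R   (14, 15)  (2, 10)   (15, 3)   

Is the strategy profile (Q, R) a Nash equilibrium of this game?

Holding the Column player at R: the Row player gets 8 from Q but could get 15 by switching to R. The Row player has a profitable deviation.

No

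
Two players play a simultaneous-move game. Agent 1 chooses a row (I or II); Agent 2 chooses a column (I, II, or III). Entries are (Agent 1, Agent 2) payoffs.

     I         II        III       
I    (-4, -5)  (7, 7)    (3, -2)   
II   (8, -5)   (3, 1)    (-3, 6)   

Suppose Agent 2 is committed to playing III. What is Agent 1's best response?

With Agent 2 fixed at III, Agent 1's payoffs are: I → 3, II → -3.
The maximum is 3, achieved by I.

I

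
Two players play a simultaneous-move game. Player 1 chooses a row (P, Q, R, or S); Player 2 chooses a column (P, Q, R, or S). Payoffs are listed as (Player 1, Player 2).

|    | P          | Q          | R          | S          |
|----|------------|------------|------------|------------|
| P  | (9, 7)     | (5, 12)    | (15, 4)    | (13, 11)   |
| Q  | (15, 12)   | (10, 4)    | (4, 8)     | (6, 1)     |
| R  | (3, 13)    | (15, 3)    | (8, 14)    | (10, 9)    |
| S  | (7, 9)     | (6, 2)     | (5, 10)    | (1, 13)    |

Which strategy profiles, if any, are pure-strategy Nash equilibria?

Check mutual best responses: a cell is a NE iff neither player can gain by unilaterally deviating.
Player 1's best responses — vs P: Q (payoff 15); vs Q: R (payoff 15); vs R: P (payoff 15); vs S: P (payoff 13).
Player 2's best responses — vs P: Q (payoff 12); vs Q: P (payoff 12); vs R: R (payoff 14); vs S: S (payoff 13).
The only mutual best response is (Q, P); neither player gains by switching there.

(Q, P)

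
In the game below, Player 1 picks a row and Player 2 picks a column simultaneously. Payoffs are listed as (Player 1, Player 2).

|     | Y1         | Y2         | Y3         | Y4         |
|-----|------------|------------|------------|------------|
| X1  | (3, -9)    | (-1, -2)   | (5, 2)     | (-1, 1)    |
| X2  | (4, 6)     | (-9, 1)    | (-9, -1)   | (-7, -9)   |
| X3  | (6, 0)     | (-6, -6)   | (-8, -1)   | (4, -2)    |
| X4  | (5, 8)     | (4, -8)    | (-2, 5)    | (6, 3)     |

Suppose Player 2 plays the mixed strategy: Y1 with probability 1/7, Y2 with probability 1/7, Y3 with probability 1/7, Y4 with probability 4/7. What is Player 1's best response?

X4

Compute Player 1's expected payoff from each pure strategy against the given mix.
X1: (1/7)·3 + (1/7)·(-1) + (1/7)·5 + (4/7)·(-1) = 3/7
X2: (1/7)·4 + (1/7)·(-9) + (1/7)·(-9) + (4/7)·(-7) = -6
X3: (1/7)·6 + (1/7)·(-6) + (1/7)·(-8) + (4/7)·4 = 8/7
X4: (1/7)·5 + (1/7)·4 + (1/7)·(-2) + (4/7)·6 = 31/7
Highest expected payoff is 31/7, from X4.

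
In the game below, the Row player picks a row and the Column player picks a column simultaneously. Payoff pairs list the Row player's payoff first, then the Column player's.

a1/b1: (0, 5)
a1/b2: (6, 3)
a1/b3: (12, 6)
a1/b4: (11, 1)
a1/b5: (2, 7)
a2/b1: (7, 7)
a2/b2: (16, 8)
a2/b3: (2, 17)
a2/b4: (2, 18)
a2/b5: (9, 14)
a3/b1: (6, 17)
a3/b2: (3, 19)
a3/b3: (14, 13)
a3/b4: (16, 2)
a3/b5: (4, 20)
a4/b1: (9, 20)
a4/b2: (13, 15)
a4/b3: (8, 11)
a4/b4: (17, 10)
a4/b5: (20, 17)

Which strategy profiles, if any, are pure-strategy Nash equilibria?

Check mutual best responses: a cell is a NE iff neither player can gain by unilaterally deviating.
The Row player's best responses — vs b1: a4 (payoff 9); vs b2: a2 (payoff 16); vs b3: a3 (payoff 14); vs b4: a4 (payoff 17); vs b5: a4 (payoff 20).
The Column player's best responses — vs a1: b5 (payoff 7); vs a2: b4 (payoff 18); vs a3: b5 (payoff 20); vs a4: b1 (payoff 20).
The only mutual best response is (a4, b1); neither player gains by switching there.

(a4, b1)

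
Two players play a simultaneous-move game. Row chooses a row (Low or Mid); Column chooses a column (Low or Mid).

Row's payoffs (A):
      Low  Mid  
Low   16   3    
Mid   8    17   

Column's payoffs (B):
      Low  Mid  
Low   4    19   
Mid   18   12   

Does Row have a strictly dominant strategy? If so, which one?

No strictly dominant strategy

Check whether one of Row's strategies beats all alternatives regardless of what the opponent does.
Low is not dominant: against Mid, Mid gives 17 > 3.
Mid is not dominant: against Low, Low gives 16 > 8.
No single strategy is best against every opponent action.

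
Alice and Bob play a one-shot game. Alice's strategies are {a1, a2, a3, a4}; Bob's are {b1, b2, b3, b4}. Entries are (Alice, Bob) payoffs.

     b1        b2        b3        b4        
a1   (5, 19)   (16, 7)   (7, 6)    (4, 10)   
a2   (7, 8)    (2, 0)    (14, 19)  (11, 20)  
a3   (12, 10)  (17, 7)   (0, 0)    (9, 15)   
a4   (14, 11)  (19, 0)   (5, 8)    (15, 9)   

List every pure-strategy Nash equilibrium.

(a4, b1)

Check mutual best responses: a cell is a NE iff neither player can gain by unilaterally deviating.
Alice's best responses — vs b1: a4 (payoff 14); vs b2: a4 (payoff 19); vs b3: a2 (payoff 14); vs b4: a4 (payoff 15).
Bob's best responses — vs a1: b1 (payoff 19); vs a2: b4 (payoff 20); vs a3: b4 (payoff 15); vs a4: b1 (payoff 11).
The only mutual best response is (a4, b1); neither player gains by switching there.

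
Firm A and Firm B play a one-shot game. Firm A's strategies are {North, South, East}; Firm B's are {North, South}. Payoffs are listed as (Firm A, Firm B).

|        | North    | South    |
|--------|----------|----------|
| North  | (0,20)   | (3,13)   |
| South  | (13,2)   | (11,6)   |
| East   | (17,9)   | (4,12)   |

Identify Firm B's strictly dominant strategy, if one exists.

Check whether one of Firm B's strategies beats all alternatives regardless of what the opponent does.
North is not dominant: against South, South gives 6 > 2.
South is not dominant: against North, North gives 20 > 13.
No single strategy is best against every opponent action.

No strictly dominant strategy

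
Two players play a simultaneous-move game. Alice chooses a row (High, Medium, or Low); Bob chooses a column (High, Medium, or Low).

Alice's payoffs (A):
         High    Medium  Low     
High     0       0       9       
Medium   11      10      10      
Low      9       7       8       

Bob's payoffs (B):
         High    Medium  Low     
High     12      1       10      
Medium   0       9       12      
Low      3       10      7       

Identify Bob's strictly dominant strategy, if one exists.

None

Check whether one of Bob's strategies beats all alternatives regardless of what the opponent does.
High is not dominant: against Medium, Medium gives 9 > 0.
Medium is not dominant: against High, High gives 12 > 1.
Low is not dominant: against High, High gives 12 > 10.
No single strategy is best against every opponent action.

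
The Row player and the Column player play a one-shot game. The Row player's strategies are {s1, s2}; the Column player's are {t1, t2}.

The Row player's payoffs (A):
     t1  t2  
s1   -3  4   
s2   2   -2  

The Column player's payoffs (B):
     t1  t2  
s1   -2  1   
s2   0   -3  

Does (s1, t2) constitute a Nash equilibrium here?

Yes

Holding the Column player at t2: the Row player gets 4 from s1, versus -2 from s2. No profitable deviation for the Row player.
Holding the Row player at s1: the Column player gets 1 from t2, versus -2 from t1. No profitable deviation for the Column player either.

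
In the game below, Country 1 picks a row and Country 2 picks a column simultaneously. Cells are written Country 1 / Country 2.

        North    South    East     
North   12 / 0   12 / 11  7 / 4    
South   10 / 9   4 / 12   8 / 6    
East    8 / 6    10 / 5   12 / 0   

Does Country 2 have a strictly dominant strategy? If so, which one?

A strategy is strictly dominant if it gives Country 2 a strictly higher payoff than every other strategy, against every choice by the opponent.
North is not dominant: against North, South gives 11 > 0.
South is not dominant: against East, North gives 6 > 5.
East is not dominant: against North, South gives 11 > 4.
No single strategy is best against every opponent action.

None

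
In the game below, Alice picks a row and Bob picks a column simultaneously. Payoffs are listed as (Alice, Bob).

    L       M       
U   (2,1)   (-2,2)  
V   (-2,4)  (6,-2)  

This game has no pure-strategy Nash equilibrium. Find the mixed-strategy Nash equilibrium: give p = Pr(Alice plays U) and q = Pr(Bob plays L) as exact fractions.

p = 6/7, q = 2/3

In a mixed NE each player is indifferent between their pure strategies, so the opponent's mix sets the indifference.
Bob indifferent between L and M: p·1 + (1−p)·4 = p·2 + (1−p)·(-2) ⟹ 4 + (-3)p = (-2) + 4p ⟹ p = 6/7.
Alice indifferent between U and V: q·2 + (1−q)·(-2) = q·(-2) + (1−q)·6 ⟹ (-2) + 4q = 6 + (-8)q ⟹ q = 2/3.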